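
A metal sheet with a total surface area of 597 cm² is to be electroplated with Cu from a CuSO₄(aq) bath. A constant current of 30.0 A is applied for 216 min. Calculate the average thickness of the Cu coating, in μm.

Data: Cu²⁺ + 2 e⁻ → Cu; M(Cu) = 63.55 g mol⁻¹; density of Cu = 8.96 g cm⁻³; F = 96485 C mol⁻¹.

Q = I·t = 30.00 × 12960 = 388800 C; n(e⁻) = 4.030 mol.
n(Cu) = n(e⁻)/2 = 2.015 mol, so m = 2.015 × 63.55 = 128.0 g.
Volume = m/ρ = 128.0 / 8.96 = 14.29 cm³.
Thickness = V/A = 14.29 / 597 = 0.0239 cm = 239 μm.

239 μm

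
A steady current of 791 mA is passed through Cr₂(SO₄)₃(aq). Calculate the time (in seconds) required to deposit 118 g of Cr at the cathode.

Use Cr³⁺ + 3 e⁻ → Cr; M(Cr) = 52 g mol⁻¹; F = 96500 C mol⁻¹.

8.31 × 10⁵ s

n(Cr) = m/M = 118 / 52 = 2.269 mol.
Each Cr atom requires 3 electrons, so n(e⁻) = 3 × 2.269 = 6.808 mol.
Q = n(e⁻)·F = 6.808 × 96500 = 656900 C.
t = Q/I = 656900 / 0.7910 A = 830500 s.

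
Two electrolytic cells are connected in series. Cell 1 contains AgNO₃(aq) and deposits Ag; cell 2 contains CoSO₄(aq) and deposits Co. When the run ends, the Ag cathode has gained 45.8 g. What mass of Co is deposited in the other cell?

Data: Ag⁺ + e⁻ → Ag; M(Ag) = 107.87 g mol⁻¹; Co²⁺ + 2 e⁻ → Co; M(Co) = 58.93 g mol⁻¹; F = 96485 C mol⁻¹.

12.5 g

n(Ag) = 45.8 / 107.87 = 0.4246 mol.
Since Ag⁺ + e⁻ → Ag, n(e⁻) passed = 1 × 0.4246 = 0.4246 mol.
Cells in series carry the same charge, so the same 0.4246 mol of electrons passes through cell 2.
Co²⁺ + 2 e⁻ → Co, so n(Co) = 0.4246 / 2 = 0.2123 mol.
m(Co) = 0.2123 × 58.93 = 12.5 g.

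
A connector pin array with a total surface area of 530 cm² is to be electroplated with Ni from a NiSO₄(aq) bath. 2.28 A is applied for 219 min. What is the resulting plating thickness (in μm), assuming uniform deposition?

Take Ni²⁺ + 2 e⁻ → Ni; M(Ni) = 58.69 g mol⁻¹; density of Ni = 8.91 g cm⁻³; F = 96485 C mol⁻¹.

19.3 μm

Q = I·t = 2.280 × 13140 = 29960 C; n(e⁻) = 0.3105 mol.
n(Ni) = n(e⁻)/2 = 0.1553 mol, so m = 0.1553 × 58.69 = 9.112 g.
Volume = m/ρ = 9.112 / 8.91 = 1.023 cm³.
Thickness = V/A = 1.023 / 530 = 0.00193 cm = 19.3 μm.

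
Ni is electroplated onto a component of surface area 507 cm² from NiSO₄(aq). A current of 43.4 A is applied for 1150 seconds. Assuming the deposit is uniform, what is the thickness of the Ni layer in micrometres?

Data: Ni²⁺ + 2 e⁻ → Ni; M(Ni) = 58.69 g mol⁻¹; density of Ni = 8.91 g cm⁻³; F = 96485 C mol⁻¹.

Q = I·t = 43.40 × 1150.0 = 49910 C; n(e⁻) = 0.5173 mol.
n(Ni) = n(e⁻)/2 = 0.2586 mol, so m = 0.2586 × 58.69 = 15.18 g.
Volume = m/ρ = 15.18 / 8.91 = 1.704 cm³.
Thickness = V/A = 1.704 / 507 = 0.00336 cm = 33.6 μm.

33.6 μm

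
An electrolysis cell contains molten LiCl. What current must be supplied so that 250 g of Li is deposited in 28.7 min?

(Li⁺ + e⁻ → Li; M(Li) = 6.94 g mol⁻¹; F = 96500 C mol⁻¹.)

n(Li) = 250 / 6.94 = 36.02 mol.
n(e⁻) = 1 × 36.02 = 36.02 mol.
Q = n(e⁻)·F = 36.02 × 96500 = 3476000 C.
I = Q/t = 3476000 / 1722.0 s = 2020 A.

2020 A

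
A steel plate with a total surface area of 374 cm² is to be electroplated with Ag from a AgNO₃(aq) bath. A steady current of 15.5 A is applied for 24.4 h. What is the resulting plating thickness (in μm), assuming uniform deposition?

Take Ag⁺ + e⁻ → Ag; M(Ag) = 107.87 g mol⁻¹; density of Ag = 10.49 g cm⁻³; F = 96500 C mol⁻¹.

Q = I·t = 15.50 × 87840 = 1362000 C; n(e⁻) = 14.11 mol.
n(Ag) = n(e⁻)/1 = 14.11 mol, so m = 14.11 × 107.87 = 1522 g.
Volume = m/ρ = 1522 / 10.49 = 145.1 cm³.
Thickness = V/A = 145.1 / 374 = 0.388 cm = 3880 μm.

3880 μm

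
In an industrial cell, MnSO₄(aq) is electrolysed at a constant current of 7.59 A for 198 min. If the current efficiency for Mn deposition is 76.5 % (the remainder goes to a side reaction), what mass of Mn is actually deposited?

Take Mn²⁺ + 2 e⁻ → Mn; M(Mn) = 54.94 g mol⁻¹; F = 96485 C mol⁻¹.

Q = I·t = 7.590 × 11880 = 90170 C.
n(e⁻) = 90170/96485 = 0.9345 mol; theoretically n(Mn) = 0.9345/2 = 0.4673 mol, m_theo = 25.67 g.
At 76.5 % efficiency, m_actual = 0.765 × 25.67 = 19.6 g.

19.6 g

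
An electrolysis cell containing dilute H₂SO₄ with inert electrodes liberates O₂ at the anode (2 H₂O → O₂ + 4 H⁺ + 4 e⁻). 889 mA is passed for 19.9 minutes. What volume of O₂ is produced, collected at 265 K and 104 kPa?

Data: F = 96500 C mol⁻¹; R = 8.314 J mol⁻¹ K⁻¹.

Q = I·t = 0.8890 A × 1194.0 s = 1061 C.
n(e⁻) = Q/F = 1061 / 96500 = 0.01100 mol.
4 electrons are transferred per O₂ molecule, so n(O₂) = 0.01100 / 4 = 0.002750 mol.
V = nRT/P = (0.002750 × 8.314 × 265) / (104 × 10³ Pa) = 5.83 × 10⁻⁵ m³ = 0.0583 L.

0.0583 L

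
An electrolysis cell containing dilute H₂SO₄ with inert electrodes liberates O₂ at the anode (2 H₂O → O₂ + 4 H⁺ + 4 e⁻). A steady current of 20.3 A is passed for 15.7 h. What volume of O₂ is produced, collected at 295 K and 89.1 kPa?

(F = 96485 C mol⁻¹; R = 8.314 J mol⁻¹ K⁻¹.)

81.8 L

Q = I·t = 20.30 A × 56520 s = 1147000 C.
n(e⁻) = Q/F = 1147000 / 96485 = 11.89 mol.
4 electrons are transferred per O₂ molecule, so n(O₂) = 11.89 / 4 = 2.973 mol.
V = nRT/P = (2.973 × 8.314 × 295) / (89.1 × 10³ Pa) = 0.0818 m³ = 81.8 L.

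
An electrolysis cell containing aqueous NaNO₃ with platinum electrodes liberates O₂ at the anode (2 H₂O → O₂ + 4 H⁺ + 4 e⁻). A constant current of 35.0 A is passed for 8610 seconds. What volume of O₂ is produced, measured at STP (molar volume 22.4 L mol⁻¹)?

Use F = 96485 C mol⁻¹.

Q = I·t = 35.00 A × 8610.0 s = 301400 C.
n(e⁻) = Q/F = 301400 / 96485 = 3.123 mol.
4 electrons are transferred per O₂ molecule, so n(O₂) = 3.123 / 4 = 0.7808 mol.
V = n × V_m = 0.7808 × 22.4 = 17.5 L.

17.5 L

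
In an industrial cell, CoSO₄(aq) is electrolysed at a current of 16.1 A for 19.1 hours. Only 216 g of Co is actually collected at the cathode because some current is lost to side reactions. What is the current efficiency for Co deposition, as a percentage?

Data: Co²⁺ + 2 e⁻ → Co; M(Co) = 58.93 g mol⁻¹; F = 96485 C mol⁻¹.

Q = I·t = 16.10 × 68760 = 1107000 C; n(e⁻) = 1107000/96485 = 11.47 mol.
Theoretical n(Co) = n(e⁻)/2 = 5.737 mol, i.e. m_theo = 5.737 × 58.93 = 338.1 g.
Efficiency = m_actual / m_theo = 216 / 338.1 = 63.9 %.

63.9 %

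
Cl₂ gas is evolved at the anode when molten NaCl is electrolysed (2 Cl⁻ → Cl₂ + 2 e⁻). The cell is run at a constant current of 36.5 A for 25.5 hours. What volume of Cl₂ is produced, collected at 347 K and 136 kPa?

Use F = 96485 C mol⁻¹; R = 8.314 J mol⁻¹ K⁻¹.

Q = I·t = 36.50 A × 91800 s = 3351000 C.
n(e⁻) = Q/F = 3351000 / 96485 = 34.73 mol.
2 electrons are transferred per Cl₂ molecule, so n(Cl₂) = 34.73 / 2 = 17.36 mol.
V = nRT/P = (17.36 × 8.314 × 347) / (136 × 10³ Pa) = 0.368 m³ = 368 L.

368 L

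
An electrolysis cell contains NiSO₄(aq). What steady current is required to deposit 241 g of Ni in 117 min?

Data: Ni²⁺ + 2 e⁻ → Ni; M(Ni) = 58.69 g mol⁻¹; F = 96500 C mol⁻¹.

n(Ni) = 241 / 58.69 = 4.106 mol.
n(e⁻) = 2 × 4.106 = 8.213 mol.
Q = n(e⁻)·F = 8.213 × 96500 = 792500 C.
I = Q/t = 792500 / 7020.0 s = 113 A.

113 A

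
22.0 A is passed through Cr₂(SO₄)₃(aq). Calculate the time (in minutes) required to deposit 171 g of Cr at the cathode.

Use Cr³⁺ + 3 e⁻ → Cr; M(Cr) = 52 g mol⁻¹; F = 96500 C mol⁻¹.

n(Cr) = m/M = 171 / 52 = 3.288 mol.
Each Cr atom requires 3 electrons, so n(e⁻) = 3 × 3.288 = 9.865 mol.
Q = n(e⁻)·F = 9.865 × 96500 = 952000 C.
t = Q/I = 952000 / 22.00 A = 43270 s = 721 min.

721 min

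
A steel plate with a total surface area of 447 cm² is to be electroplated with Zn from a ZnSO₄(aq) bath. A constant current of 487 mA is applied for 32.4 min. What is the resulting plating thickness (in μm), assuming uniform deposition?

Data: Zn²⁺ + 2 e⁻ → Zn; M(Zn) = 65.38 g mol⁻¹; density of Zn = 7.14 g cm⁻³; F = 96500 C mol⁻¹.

1.00 μm

Q = I·t = 0.4870 × 1944.0 = 946.7 C; n(e⁻) = 0.009811 mol.
n(Zn) = n(e⁻)/2 = 0.004905 mol, so m = 0.004905 × 65.38 = 0.3207 g.
Volume = m/ρ = 0.3207 / 7.14 = 0.04492 cm³.
Thickness = V/A = 0.04492 / 447 = 1.00 × 10⁻⁴ cm = 1.00 μm.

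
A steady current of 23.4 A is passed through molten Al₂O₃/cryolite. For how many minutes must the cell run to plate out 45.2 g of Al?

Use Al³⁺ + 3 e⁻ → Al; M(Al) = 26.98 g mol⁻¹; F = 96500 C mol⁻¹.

n(Al) = m/M = 45.2 / 26.98 = 1.675 mol.
Each Al atom requires 3 electrons, so n(e⁻) = 3 × 1.675 = 5.026 mol.
Q = n(e⁻)·F = 5.026 × 96500 = 485000 C.
t = Q/I = 485000 / 23.40 A = 20730 s = 345 min.

345 min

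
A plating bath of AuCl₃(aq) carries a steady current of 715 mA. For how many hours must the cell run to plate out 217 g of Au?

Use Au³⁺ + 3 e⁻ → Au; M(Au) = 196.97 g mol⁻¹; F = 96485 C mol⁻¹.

124 h

n(Au) = m/M = 217 / 196.97 = 1.102 mol.
Each Au atom requires 3 electrons, so n(e⁻) = 3 × 1.102 = 3.305 mol.
Q = n(e⁻)·F = 3.305 × 96485 = 318900 C.
t = Q/I = 318900 / 0.7150 A = 446000 s = 124 h.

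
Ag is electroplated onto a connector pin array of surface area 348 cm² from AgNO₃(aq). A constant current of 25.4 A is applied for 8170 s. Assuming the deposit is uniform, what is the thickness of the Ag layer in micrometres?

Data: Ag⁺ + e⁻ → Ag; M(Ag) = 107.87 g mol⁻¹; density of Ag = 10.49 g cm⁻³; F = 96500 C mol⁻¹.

Q = I·t = 25.40 × 8170.0 = 207500 C; n(e⁻) = 2.150 mol.
n(Ag) = n(e⁻)/1 = 2.150 mol, so m = 2.150 × 107.87 = 232.0 g.
Volume = m/ρ = 232.0 / 10.49 = 22.11 cm³.
Thickness = V/A = 22.11 / 348 = 0.0635 cm = 635 μm.

635 μm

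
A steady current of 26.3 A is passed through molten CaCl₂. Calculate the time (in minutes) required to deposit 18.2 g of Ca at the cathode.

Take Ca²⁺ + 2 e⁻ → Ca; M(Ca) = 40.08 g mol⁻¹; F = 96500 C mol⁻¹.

n(Ca) = m/M = 18.2 / 40.08 = 0.4541 mol.
Each Ca atom requires 2 electrons, so n(e⁻) = 2 × 0.4541 = 0.9082 mol.
Q = n(e⁻)·F = 0.9082 × 96500 = 87640 C.
t = Q/I = 87640 / 26.30 A = 3332 s = 55.5 min.

55.5 min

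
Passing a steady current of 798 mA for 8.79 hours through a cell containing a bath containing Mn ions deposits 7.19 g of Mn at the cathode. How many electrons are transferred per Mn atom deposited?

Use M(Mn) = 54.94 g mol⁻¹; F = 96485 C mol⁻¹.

2

Q = I·t = 0.7980 A × 31644 s = 25250 C, so n(e⁻) = 25250/96485 = 0.2617 mol.
n(Mn) deposited = 7.19 / 54.94 = 0.1309 mol.
Electrons per atom = n(e⁻)/n(Mn) = 0.2617 / 0.1309 = 2.00 ≈ 2, so the ion is Mn²⁺.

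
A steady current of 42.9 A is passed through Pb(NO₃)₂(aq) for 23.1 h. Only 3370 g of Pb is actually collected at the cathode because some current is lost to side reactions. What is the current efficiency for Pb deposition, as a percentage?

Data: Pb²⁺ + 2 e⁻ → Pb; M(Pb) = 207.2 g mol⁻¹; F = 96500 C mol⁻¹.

88.0 %

Q = I·t = 42.90 × 83160 = 3568000 C; n(e⁻) = 3568000/96500 = 36.97 mol.
Theoretical n(Pb) = n(e⁻)/2 = 18.48 mol, i.e. m_theo = 18.48 × 207.2 = 3830 g.
Efficiency = m_actual / m_theo = 3370 / 3830 = 88.0 %.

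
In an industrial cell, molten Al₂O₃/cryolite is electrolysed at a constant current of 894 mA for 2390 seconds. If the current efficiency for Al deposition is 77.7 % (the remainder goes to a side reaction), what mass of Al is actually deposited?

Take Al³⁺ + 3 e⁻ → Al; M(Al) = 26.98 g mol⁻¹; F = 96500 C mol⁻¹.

Q = I·t = 0.8940 × 2390.0 = 2137 C.
n(e⁻) = 2137/96500 = 0.02214 mol; theoretically n(Al) = 0.02214/3 = 0.007381 mol, m_theo = 0.1991 g.
At 77.7 % efficiency, m_actual = 0.777 × 0.1991 = 0.155 g.

0.155 g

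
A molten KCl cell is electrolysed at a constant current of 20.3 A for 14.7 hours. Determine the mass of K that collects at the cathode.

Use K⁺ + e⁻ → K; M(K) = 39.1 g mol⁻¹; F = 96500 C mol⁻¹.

435 g

Q = I·t = 20.30 A × 52920 s = 1074000 C.
n(e⁻) = Q/F = 1074000 / 96500 = 11.13 mol.
K⁺ + e⁻ → K, so n(K) = n(e⁻)/1 = 11.13 mol.
m = n·M = 11.13 × 39.1 = 435 g.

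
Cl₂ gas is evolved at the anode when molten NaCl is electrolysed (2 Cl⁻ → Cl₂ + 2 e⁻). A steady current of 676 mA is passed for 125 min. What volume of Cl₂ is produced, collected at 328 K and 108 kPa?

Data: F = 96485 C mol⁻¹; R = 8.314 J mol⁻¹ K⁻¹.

0.663 L

Q = I·t = 0.6760 A × 7500.0 s = 5070 C.
n(e⁻) = Q/F = 5070 / 96485 = 0.05255 mol.
2 electrons are transferred per Cl₂ molecule, so n(Cl₂) = 0.05255 / 2 = 0.02627 mol.
V = nRT/P = (0.02627 × 8.314 × 328) / (108 × 10³ Pa) = 6.63 × 10⁻⁴ m³ = 0.663 L.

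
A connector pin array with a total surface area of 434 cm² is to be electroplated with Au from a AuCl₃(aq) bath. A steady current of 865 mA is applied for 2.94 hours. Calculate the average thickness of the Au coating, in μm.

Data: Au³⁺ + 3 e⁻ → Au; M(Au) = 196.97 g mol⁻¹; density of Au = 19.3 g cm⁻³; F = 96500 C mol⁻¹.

7.44 μm

Q = I·t = 0.8650 × 10584 = 9155 C; n(e⁻) = 0.09487 mol.
n(Au) = n(e⁻)/3 = 0.03162 mol, so m = 0.03162 × 196.97 = 6.229 g.
Volume = m/ρ = 6.229 / 19.3 = 0.3227 cm³.
Thickness = V/A = 0.3227 / 434 = 7.44 × 10⁻⁴ cm = 7.44 μm.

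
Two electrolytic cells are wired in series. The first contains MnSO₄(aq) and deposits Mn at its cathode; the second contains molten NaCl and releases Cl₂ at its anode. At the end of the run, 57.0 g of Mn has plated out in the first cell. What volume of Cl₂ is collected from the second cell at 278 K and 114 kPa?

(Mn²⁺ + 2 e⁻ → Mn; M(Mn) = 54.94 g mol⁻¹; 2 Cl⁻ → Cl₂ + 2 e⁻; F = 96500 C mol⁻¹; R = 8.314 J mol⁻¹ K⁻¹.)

n(Mn) = 57.0 / 54.94 = 1.037 mol, so n(e⁻) = 2 × 1.037 = 2.075 mol.
The cells are in series, so the same 2.075 mol of electrons passes through the second cell.
2 Cl⁻ → Cl₂ + 2 e⁻ — 2 mol e⁻ per mol Cl₂, so n(Cl₂) = 2.075/2 = 1.037 mol.
V = nRT/P = (1.037 × 8.314 × 278) / (114 × 10³) = 0.0210 m³ = 21.0 L.

21.0 L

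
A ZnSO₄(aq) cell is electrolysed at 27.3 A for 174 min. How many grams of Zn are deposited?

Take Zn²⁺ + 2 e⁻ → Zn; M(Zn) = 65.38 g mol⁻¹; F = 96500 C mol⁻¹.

96.5 g

Q = I·t = 27.30 A × 10440 s = 285000 C.
n(e⁻) = Q/F = 285000 / 96500 = 2.953 mol.
Zn²⁺ + 2 e⁻ → Zn, so n(Zn) = n(e⁻)/2 = 1.477 mol.
m = n·M = 1.477 × 65.38 = 96.5 g.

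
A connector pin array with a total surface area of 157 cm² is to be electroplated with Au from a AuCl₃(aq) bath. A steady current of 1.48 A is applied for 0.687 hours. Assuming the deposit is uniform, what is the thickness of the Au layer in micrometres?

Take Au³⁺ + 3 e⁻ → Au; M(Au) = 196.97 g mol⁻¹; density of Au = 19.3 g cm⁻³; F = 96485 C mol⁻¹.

Q = I·t = 1.480 × 2473.2 = 3660 C; n(e⁻) = 0.03794 mol.
n(Au) = n(e⁻)/3 = 0.01265 mol, so m = 0.01265 × 196.97 = 2.491 g.
Volume = m/ρ = 2.491 / 19.3 = 0.1291 cm³.
Thickness = V/A = 0.1291 / 157 = 8.22 × 10⁻⁴ cm = 8.22 μm.

8.22 μm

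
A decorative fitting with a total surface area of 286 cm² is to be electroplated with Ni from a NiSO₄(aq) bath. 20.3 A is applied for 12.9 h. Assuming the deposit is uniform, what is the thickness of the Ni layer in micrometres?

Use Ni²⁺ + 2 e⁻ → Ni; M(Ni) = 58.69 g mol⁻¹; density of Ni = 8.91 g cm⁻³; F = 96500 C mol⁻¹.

1120 μm

Q = I·t = 20.30 × 46440 = 942700 C; n(e⁻) = 9.769 mol.
n(Ni) = n(e⁻)/2 = 4.885 mol, so m = 4.885 × 58.69 = 286.7 g.
Volume = m/ρ = 286.7 / 8.91 = 32.17 cm³.
Thickness = V/A = 32.17 / 286 = 0.112 cm = 1120 μm.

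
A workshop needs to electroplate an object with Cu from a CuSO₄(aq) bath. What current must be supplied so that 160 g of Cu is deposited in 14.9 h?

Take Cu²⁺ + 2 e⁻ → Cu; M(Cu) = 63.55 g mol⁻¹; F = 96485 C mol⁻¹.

n(Cu) = 160 / 63.55 = 2.518 mol.
n(e⁻) = 2 × 2.518 = 5.035 mol.
Q = n(e⁻)·F = 5.035 × 96485 = 485800 C.
I = Q/t = 485800 / 53640 s = 9.06 A.

9.06 A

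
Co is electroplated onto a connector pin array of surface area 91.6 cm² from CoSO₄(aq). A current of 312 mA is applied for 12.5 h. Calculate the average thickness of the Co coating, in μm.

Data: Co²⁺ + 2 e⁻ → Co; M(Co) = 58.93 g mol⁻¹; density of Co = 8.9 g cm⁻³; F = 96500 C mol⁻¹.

52.6 μm

Q = I·t = 0.3120 × 45000 = 14040 C; n(e⁻) = 0.1455 mol.
n(Co) = n(e⁻)/2 = 0.07275 mol, so m = 0.07275 × 58.93 = 4.287 g.
Volume = m/ρ = 4.287 / 8.9 = 0.4817 cm³.
Thickness = V/A = 0.4817 / 91.6 = 0.00526 cm = 52.6 μm.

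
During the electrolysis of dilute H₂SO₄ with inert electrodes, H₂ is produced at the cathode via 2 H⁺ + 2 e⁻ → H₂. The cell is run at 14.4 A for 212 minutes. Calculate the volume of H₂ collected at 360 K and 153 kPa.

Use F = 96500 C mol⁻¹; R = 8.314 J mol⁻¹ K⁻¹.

18.6 L

Q = I·t = 14.40 A × 12720 s = 183200 C.
n(e⁻) = Q/F = 183200 / 96500 = 1.898 mol.
2 electrons are transferred per H₂ molecule, so n(H₂) = 1.898 / 2 = 0.9491 mol.
V = nRT/P = (0.9491 × 8.314 × 360) / (153 × 10³ Pa) = 0.0186 m³ = 18.6 L.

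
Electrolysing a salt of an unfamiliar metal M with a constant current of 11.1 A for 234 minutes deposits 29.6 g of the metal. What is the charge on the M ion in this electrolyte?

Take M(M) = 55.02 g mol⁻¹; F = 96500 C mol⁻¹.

+3

Q = I·t = 11.10 A × 14040 s = 155800 C, so n(e⁻) = 155800/96500 = 1.615 mol.
n(M) deposited = 29.6 / 55.02 = 0.5380 mol.
Electrons per atom = n(e⁻)/n(M) = 1.615 / 0.5380 = 3.00 ≈ 3, so the ion is M³⁺.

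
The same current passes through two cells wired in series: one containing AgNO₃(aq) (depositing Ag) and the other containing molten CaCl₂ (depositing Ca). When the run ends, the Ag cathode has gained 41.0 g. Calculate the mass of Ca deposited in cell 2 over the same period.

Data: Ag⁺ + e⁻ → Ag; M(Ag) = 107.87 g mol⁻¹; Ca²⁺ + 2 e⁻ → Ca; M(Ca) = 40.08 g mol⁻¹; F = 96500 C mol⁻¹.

n(Ag) = 41.0 / 107.87 = 0.3801 mol.
Since Ag⁺ + e⁻ → Ag, n(e⁻) passed = 1 × 0.3801 = 0.3801 mol.
Cells in series carry the same charge, so the same 0.3801 mol of electrons passes through cell 2.
Ca²⁺ + 2 e⁻ → Ca, so n(Ca) = 0.3801 / 2 = 0.1900 mol.
m(Ca) = 0.1900 × 40.08 = 7.62 g.

7.62 g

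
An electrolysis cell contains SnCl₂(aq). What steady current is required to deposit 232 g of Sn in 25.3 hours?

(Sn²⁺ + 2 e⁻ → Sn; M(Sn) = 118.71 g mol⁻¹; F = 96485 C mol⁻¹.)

4.14 A

n(Sn) = 232 / 118.71 = 1.954 mol.
n(e⁻) = 2 × 1.954 = 3.909 mol.
Q = n(e⁻)·F = 3.909 × 96485 = 377100 C.
I = Q/t = 377100 / 91080 s = 4.14 A.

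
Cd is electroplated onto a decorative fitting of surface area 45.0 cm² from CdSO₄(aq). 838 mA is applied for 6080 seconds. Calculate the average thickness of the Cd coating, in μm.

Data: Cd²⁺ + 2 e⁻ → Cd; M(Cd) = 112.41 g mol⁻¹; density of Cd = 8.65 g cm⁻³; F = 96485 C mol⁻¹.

76.2 μm

Q = I·t = 0.8380 × 6080.0 = 5095 C; n(e⁻) = 0.05281 mol.
n(Cd) = n(e⁻)/2 = 0.02640 mol, so m = 0.02640 × 112.41 = 2.968 g.
Volume = m/ρ = 2.968 / 8.65 = 0.3431 cm³.
Thickness = V/A = 0.3431 / 45.0 = 0.00762 cm = 76.2 μm.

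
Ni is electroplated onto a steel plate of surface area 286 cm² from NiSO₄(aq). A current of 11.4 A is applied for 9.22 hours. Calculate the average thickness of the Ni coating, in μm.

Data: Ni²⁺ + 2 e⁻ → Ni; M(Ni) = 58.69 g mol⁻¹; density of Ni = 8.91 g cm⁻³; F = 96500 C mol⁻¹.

452 μm

Q = I·t = 11.40 × 33192 = 378400 C; n(e⁻) = 3.921 mol.
n(Ni) = n(e⁻)/2 = 1.961 mol, so m = 1.961 × 58.69 = 115.1 g.
Volume = m/ρ = 115.1 / 8.91 = 12.91 cm³.
Thickness = V/A = 12.91 / 286 = 0.0452 cm = 452 μm.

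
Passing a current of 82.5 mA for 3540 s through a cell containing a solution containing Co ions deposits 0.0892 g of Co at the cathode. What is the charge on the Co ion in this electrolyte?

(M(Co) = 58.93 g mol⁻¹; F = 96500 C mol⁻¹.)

Q = I·t = 0.08250 A × 3540.0 s = 292.0 C, so n(e⁻) = 292.0/96500 = 0.003026 mol.
n(Co) deposited = 0.0892 / 58.93 = 0.001514 mol.
Electrons per atom = n(e⁻)/n(Co) = 0.003026 / 0.001514 = 2.00 ≈ 2, so the ion is Co²⁺.

+2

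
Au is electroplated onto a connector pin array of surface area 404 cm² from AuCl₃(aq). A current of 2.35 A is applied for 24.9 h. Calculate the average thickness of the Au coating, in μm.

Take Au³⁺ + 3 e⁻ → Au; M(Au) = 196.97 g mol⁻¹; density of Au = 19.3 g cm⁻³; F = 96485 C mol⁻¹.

Q = I·t = 2.350 × 89640 = 210700 C; n(e⁻) = 2.183 mol.
n(Au) = n(e⁻)/3 = 0.7278 mol, so m = 0.7278 × 196.97 = 143.3 g.
Volume = m/ρ = 143.3 / 19.3 = 7.427 cm³.
Thickness = V/A = 7.427 / 404 = 0.0184 cm = 184 μm.

184 μm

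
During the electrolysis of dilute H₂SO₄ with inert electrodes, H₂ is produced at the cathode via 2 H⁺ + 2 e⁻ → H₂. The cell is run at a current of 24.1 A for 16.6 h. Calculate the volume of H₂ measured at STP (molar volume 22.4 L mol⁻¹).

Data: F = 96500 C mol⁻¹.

Q = I·t = 24.10 A × 59760 s = 1440000 C.
n(e⁻) = Q/F = 1440000 / 96500 = 14.92 mol.
2 electrons are transferred per H₂ molecule, so n(H₂) = 14.92 / 2 = 7.462 mol.
V = n × V_m = 7.462 × 22.4 = 167 L.

167 L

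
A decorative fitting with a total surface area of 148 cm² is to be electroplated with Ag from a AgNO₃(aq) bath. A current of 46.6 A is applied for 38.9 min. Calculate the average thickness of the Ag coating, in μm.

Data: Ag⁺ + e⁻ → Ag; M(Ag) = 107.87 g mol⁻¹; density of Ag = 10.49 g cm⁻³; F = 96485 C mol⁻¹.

783 μm

Q = I·t = 46.60 × 2334.0 = 108800 C; n(e⁻) = 1.127 mol.
n(Ag) = n(e⁻)/1 = 1.127 mol, so m = 1.127 × 107.87 = 121.6 g.
Volume = m/ρ = 121.6 / 10.49 = 11.59 cm³.
Thickness = V/A = 11.59 / 148 = 0.0783 cm = 783 μm.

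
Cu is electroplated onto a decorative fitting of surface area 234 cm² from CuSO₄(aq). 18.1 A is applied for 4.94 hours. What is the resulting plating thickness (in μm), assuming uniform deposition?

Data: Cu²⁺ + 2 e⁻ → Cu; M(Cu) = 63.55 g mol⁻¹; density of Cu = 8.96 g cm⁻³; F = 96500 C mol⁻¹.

Q = I·t = 18.10 × 17784 = 321900 C; n(e⁻) = 3.336 mol.
n(Cu) = n(e⁻)/2 = 1.668 mol, so m = 1.668 × 63.55 = 106.0 g.
Volume = m/ρ = 106.0 / 8.96 = 11.83 cm³.
Thickness = V/A = 11.83 / 234 = 0.0506 cm = 506 μm.

506 μm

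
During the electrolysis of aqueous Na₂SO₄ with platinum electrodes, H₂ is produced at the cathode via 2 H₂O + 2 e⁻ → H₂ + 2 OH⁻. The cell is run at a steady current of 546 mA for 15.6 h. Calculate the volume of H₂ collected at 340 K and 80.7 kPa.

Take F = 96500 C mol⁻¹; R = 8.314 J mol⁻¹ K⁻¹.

5.57 L

Q = I·t = 0.5460 A × 56160 s = 30660 C.
n(e⁻) = Q/F = 30660 / 96500 = 0.3178 mol.
2 electrons are transferred per H₂ molecule, so n(H₂) = 0.3178 / 2 = 0.1589 mol.
V = nRT/P = (0.1589 × 8.314 × 340) / (80.7 × 10³ Pa) = 0.00557 m³ = 5.57 L.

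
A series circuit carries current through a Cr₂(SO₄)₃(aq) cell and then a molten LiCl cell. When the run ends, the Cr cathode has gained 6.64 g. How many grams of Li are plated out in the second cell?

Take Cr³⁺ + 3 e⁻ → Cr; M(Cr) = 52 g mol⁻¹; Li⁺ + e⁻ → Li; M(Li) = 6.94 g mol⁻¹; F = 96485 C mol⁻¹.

2.66 g

n(Cr) = 6.64 / 52 = 0.1277 mol.
Since Cr³⁺ + 3 e⁻ → Cr, n(e⁻) passed = 3 × 0.1277 = 0.3831 mol.
Cells in series carry the same charge, so the same 0.3831 mol of electrons passes through cell 2.
Li⁺ + e⁻ → Li, so n(Li) = 0.3831 / 1 = 0.3831 mol.
m(Li) = 0.3831 × 6.94 = 2.66 g.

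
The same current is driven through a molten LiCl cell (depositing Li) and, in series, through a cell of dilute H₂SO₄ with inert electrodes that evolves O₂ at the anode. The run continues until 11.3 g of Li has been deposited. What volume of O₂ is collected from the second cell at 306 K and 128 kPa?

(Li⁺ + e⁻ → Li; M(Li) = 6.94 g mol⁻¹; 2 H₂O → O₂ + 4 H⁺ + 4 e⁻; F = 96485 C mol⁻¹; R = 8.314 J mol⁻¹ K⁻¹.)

8.09 L

n(Li) = 11.3 / 6.94 = 1.628 mol, so n(e⁻) = 1 × 1.628 = 1.628 mol.
The cells are in series, so the same 1.628 mol of electrons passes through the second cell.
2 H₂O → O₂ + 4 H⁺ + 4 e⁻ — 4 mol e⁻ per mol O₂, so n(O₂) = 1.628/4 = 0.4071 mol.
V = nRT/P = (0.4071 × 8.314 × 306) / (128 × 10³) = 0.00809 m³ = 8.09 L.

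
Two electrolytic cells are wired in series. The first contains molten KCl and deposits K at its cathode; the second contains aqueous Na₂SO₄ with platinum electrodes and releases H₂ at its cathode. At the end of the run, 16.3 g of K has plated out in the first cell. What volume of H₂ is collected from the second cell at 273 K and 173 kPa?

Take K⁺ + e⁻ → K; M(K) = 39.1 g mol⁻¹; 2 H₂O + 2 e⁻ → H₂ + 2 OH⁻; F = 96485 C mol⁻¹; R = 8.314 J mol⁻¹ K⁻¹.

n(K) = 16.3 / 39.1 = 0.4169 mol, so n(e⁻) = 1 × 0.4169 = 0.4169 mol.
The cells are in series, so the same 0.4169 mol of electrons passes through the second cell.
2 H₂O + 2 e⁻ → H₂ + 2 OH⁻ — 2 mol e⁻ per mol H₂, so n(H₂) = 0.4169/2 = 0.2084 mol.
V = nRT/P = (0.2084 × 8.314 × 273) / (173 × 10³) = 0.00273 m³ = 2.73 L.

2.73 L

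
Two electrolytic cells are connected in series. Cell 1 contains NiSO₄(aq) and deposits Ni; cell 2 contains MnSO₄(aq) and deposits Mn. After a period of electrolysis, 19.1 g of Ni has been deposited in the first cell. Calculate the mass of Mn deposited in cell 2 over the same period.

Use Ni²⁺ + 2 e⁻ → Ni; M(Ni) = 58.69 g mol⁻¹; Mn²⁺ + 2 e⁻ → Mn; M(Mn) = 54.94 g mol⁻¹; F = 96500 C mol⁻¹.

17.9 g

n(Ni) = 19.1 / 58.69 = 0.3254 mol.
Since Ni²⁺ + 2 e⁻ → Ni, n(e⁻) passed = 2 × 0.3254 = 0.6509 mol.
Cells in series carry the same charge, so the same 0.6509 mol of electrons passes through cell 2.
Mn²⁺ + 2 e⁻ → Mn, so n(Mn) = 0.6509 / 2 = 0.3254 mol.
m(Mn) = 0.3254 × 54.94 = 17.9 g.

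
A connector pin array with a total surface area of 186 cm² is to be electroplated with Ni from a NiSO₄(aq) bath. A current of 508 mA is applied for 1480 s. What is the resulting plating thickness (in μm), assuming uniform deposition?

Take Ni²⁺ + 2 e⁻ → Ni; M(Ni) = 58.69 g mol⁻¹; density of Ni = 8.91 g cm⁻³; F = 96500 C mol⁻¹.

Q = I·t = 0.5080 × 1480.0 = 751.8 C; n(e⁻) = 0.007791 mol.
n(Ni) = n(e⁻)/2 = 0.003896 mol, so m = 0.003896 × 58.69 = 0.2286 g.
Volume = m/ρ = 0.2286 / 8.91 = 0.02566 cm³.
Thickness = V/A = 0.02566 / 186 = 1.38 × 10⁻⁴ cm = 1.38 μm.

1.38 μm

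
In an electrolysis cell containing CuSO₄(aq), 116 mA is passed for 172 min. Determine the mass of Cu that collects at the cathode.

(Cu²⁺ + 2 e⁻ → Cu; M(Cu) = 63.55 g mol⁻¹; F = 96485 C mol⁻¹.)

0.394 g

Q = I·t = 0.1160 A × 10320 s = 1197 C.
n(e⁻) = Q/F = 1197 / 96485 = 0.01241 mol.
Cu²⁺ + 2 e⁻ → Cu, so n(Cu) = n(e⁻)/2 = 0.006204 mol.
m = n·M = 0.006204 × 63.55 = 0.394 g.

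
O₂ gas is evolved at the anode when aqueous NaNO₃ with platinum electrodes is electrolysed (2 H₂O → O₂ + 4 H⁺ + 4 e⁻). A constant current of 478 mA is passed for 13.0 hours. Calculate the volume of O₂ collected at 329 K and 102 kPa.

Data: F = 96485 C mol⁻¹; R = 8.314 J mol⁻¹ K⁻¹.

Q = I·t = 0.4780 A × 46800 s = 22370 C.
n(e⁻) = Q/F = 22370 / 96485 = 0.2319 mol.
4 electrons are transferred per O₂ molecule, so n(O₂) = 0.2319 / 4 = 0.05796 mol.
V = nRT/P = (0.05796 × 8.314 × 329) / (102 × 10³ Pa) = 0.00155 m³ = 1.55 L.

1.55 L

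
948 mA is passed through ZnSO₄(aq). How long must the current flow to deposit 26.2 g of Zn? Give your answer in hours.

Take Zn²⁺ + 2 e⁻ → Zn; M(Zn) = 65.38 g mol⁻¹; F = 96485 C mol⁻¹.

n(Zn) = m/M = 26.2 / 65.38 = 0.4007 mol.
Each Zn atom requires 2 electrons, so n(e⁻) = 2 × 0.4007 = 0.8015 mol.
Q = n(e⁻)·F = 0.8015 × 96485 = 77330 C.
t = Q/I = 77330 / 0.9480 A = 81570 s = 22.7 h.

22.7 h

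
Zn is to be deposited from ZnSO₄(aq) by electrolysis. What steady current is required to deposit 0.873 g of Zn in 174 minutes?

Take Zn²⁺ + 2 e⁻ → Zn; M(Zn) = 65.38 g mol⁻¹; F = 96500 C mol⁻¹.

n(Zn) = 0.873 / 65.38 = 0.01335 mol.
n(e⁻) = 2 × 0.01335 = 0.02671 mol.
Q = n(e⁻)·F = 0.02671 × 96500 = 2577 C.
I = Q/t = 2577 / 10440 s = 0.247 A.

0.247 A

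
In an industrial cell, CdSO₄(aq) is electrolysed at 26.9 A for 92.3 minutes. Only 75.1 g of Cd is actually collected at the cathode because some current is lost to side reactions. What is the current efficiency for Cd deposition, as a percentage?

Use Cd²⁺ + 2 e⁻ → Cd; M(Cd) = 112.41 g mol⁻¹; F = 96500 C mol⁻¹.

86.6 %

Q = I·t = 26.90 × 5538.0 = 149000 C; n(e⁻) = 149000/96500 = 1.544 mol.
Theoretical n(Cd) = n(e⁻)/2 = 0.7719 mol, i.e. m_theo = 0.7719 × 112.41 = 86.77 g.
Efficiency = m_actual / m_theo = 75.1 / 86.77 = 86.6 %.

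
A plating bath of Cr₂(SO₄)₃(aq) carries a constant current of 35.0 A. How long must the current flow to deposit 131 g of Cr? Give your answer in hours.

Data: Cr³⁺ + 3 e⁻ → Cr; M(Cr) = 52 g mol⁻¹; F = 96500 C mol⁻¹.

5.79 h

n(Cr) = m/M = 131 / 52 = 2.519 mol.
Each Cr atom requires 3 electrons, so n(e⁻) = 3 × 2.519 = 7.558 mol.
Q = n(e⁻)·F = 7.558 × 96500 = 729300 C.
t = Q/I = 729300 / 35.00 A = 20840 s = 5.79 h.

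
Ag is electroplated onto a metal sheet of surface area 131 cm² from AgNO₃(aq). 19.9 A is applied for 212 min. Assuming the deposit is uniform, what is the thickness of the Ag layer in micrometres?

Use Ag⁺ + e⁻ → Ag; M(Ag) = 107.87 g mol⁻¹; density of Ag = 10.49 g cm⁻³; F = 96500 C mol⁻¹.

2060 μm

Q = I·t = 19.90 × 12720 = 253100 C; n(e⁻) = 2.623 mol.
n(Ag) = n(e⁻)/1 = 2.623 mol, so m = 2.623 × 107.87 = 283.0 g.
Volume = m/ρ = 283.0 / 10.49 = 26.97 cm³.
Thickness = V/A = 26.97 / 131 = 0.206 cm = 2060 μm.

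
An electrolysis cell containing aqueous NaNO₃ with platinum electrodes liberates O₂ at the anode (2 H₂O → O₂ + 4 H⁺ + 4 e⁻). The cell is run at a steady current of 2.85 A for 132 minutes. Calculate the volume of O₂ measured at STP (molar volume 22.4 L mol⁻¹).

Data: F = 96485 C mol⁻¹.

1.31 L

Q = I·t = 2.850 A × 7920.0 s = 22570 C.
n(e⁻) = Q/F = 22570 / 96485 = 0.2339 mol.
4 electrons are transferred per O₂ molecule, so n(O₂) = 0.2339 / 4 = 0.05849 mol.
V = n × V_m = 0.05849 × 22.4 = 1.31 L.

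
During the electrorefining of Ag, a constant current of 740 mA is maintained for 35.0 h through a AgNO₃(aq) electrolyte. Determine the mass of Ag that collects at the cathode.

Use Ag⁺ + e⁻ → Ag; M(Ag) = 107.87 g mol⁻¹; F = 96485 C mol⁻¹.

104 g

Q = I·t = 0.7400 A × 126000 s = 93240 C.
n(e⁻) = Q/F = 93240 / 96485 = 0.9664 mol.
Ag⁺ + e⁻ → Ag, so n(Ag) = n(e⁻)/1 = 0.9664 mol.
m = n·M = 0.9664 × 107.87 = 104 g.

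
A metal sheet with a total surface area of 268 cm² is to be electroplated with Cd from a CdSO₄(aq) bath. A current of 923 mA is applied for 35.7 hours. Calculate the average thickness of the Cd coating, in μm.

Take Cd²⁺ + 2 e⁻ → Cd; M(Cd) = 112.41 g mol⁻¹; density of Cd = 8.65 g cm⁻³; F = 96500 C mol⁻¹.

298 μm

Q = I·t = 0.9230 × 128520 = 118600 C; n(e⁻) = 1.229 mol.
n(Cd) = n(e⁻)/2 = 0.6146 mol, so m = 0.6146 × 112.41 = 69.09 g.
Volume = m/ρ = 69.09 / 8.65 = 7.987 cm³.
Thickness = V/A = 7.987 / 268 = 0.0298 cm = 298 μm.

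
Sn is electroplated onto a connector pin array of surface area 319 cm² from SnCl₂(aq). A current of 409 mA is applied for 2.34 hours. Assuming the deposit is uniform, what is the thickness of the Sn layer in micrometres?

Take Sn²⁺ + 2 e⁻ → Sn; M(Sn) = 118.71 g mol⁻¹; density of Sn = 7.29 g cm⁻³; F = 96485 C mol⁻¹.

Q = I·t = 0.4090 × 8424.0 = 3445 C; n(e⁻) = 0.03571 mol.
n(Sn) = n(e⁻)/2 = 0.01785 mol, so m = 0.01785 × 118.71 = 2.120 g.
Volume = m/ρ = 2.120 / 7.29 = 0.2907 cm³.
Thickness = V/A = 0.2907 / 319 = 9.11 × 10⁻⁴ cm = 9.11 μm.

9.11 μm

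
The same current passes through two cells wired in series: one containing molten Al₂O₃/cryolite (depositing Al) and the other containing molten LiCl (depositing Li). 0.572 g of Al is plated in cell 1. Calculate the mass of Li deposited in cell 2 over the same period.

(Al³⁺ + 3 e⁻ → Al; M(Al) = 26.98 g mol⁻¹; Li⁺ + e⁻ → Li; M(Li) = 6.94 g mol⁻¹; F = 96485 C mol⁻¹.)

n(Al) = 0.572 / 26.98 = 0.02120 mol.
Since Al³⁺ + 3 e⁻ → Al, n(e⁻) passed = 3 × 0.02120 = 0.06360 mol.
Cells in series carry the same charge, so the same 0.06360 mol of electrons passes through cell 2.
Li⁺ + e⁻ → Li, so n(Li) = 0.06360 / 1 = 0.06360 mol.
m(Li) = 0.06360 × 6.94 = 0.441 g.

0.441 g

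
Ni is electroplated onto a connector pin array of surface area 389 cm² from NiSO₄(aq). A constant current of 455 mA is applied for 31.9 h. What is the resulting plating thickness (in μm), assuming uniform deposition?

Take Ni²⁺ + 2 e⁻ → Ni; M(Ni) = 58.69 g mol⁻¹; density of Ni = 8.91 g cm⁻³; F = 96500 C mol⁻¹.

45.8 μm

Q = I·t = 0.4550 × 114840 = 52250 C; n(e⁻) = 0.5415 mol.
n(Ni) = n(e⁻)/2 = 0.2707 mol, so m = 0.2707 × 58.69 = 15.89 g.
Volume = m/ρ = 15.89 / 8.91 = 1.783 cm³.
Thickness = V/A = 1.783 / 389 = 0.00458 cm = 45.8 μm.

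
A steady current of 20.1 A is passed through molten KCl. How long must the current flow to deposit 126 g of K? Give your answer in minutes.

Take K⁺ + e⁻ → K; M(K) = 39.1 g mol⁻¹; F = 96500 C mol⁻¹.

258 min

n(K) = m/M = 126 / 39.1 = 3.223 mol.
Each K atom requires 1 electron, so n(e⁻) = 1 × 3.223 = 3.223 mol.
Q = n(e⁻)·F = 3.223 × 96500 = 311000 C.
t = Q/I = 311000 / 20.10 A = 15470 s = 258 min.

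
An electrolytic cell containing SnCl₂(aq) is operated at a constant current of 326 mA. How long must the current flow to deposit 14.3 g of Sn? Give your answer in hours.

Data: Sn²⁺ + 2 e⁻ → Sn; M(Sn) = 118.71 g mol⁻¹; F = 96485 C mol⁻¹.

19.8 h

n(Sn) = m/M = 14.3 / 118.71 = 0.1205 mol.
Each Sn atom requires 2 electrons, so n(e⁻) = 2 × 0.1205 = 0.2409 mol.
Q = n(e⁻)·F = 0.2409 × 96485 = 23250 C.
t = Q/I = 23250 / 0.3260 A = 71310 s = 19.8 h.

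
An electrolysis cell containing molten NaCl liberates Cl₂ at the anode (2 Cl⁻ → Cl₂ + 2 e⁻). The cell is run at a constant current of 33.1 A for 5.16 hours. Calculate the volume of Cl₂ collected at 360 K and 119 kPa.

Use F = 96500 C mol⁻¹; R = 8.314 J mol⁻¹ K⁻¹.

Q = I·t = 33.10 A × 18576 s = 614900 C.
n(e⁻) = Q/F = 614900 / 96500 = 6.372 mol.
2 electrons are transferred per Cl₂ molecule, so n(Cl₂) = 6.372 / 2 = 3.186 mol.
V = nRT/P = (3.186 × 8.314 × 360) / (119 × 10³ Pa) = 0.0801 m³ = 80.1 L.

80.1 L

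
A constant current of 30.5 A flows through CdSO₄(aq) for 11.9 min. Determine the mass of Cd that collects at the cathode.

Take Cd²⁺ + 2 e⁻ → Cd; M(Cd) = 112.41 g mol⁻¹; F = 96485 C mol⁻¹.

12.7 g

Q = I·t = 30.50 A × 714.00 s = 21780 C.
n(e⁻) = Q/F = 21780 / 96485 = 0.2257 mol.
Cd²⁺ + 2 e⁻ → Cd, so n(Cd) = n(e⁻)/2 = 0.1129 mol.
m = n·M = 0.1129 × 112.41 = 12.7 g.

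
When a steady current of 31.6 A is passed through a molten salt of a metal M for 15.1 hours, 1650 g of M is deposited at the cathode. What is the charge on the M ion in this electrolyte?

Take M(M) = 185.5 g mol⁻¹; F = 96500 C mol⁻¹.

+2

Q = I·t = 31.60 A × 54360 s = 1718000 C, so n(e⁻) = 1718000/96500 = 17.80 mol.
n(M) deposited = 1650 / 185.5 = 8.895 mol.
Electrons per atom = n(e⁻)/n(M) = 17.80 / 8.895 = 2.00 ≈ 2, so the ion is M²⁺.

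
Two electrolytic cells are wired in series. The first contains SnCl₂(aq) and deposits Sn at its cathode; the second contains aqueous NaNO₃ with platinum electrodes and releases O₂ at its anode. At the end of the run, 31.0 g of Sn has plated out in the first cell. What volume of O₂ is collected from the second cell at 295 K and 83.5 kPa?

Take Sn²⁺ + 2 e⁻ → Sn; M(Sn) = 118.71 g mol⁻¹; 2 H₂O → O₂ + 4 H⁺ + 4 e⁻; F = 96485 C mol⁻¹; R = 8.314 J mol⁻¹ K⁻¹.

3.84 L

n(Sn) = 31.0 / 118.71 = 0.2611 mol, so n(e⁻) = 2 × 0.2611 = 0.5223 mol.
The cells are in series, so the same 0.5223 mol of electrons passes through the second cell.
2 H₂O → O₂ + 4 H⁺ + 4 e⁻ — 4 mol e⁻ per mol O₂, so n(O₂) = 0.5223/4 = 0.1306 mol.
V = nRT/P = (0.1306 × 8.314 × 295) / (83.5 × 10³) = 0.00384 m³ = 3.84 L.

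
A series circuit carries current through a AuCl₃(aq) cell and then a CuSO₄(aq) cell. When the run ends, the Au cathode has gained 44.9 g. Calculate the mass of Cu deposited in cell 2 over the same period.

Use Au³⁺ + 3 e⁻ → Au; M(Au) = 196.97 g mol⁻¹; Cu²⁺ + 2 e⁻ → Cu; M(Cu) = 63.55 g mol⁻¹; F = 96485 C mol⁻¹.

21.7 g

n(Au) = 44.9 / 196.97 = 0.2280 mol.
Since Au³⁺ + 3 e⁻ → Au, n(e⁻) passed = 3 × 0.2280 = 0.6839 mol.
Cells in series carry the same charge, so the same 0.6839 mol of electrons passes through cell 2.
Cu²⁺ + 2 e⁻ → Cu, so n(Cu) = 0.6839 / 2 = 0.3419 mol.
m(Cu) = 0.3419 × 63.55 = 21.7 g.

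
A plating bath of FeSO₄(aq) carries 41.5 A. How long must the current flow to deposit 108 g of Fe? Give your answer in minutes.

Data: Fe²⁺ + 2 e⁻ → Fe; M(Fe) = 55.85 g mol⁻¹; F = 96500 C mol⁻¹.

150 min

n(Fe) = m/M = 108 / 55.85 = 1.934 mol.
Each Fe atom requires 2 electrons, so n(e⁻) = 2 × 1.934 = 3.868 mol.
Q = n(e⁻)·F = 3.868 × 96500 = 373200 C.
t = Q/I = 373200 / 41.50 A = 8993 s = 150 min.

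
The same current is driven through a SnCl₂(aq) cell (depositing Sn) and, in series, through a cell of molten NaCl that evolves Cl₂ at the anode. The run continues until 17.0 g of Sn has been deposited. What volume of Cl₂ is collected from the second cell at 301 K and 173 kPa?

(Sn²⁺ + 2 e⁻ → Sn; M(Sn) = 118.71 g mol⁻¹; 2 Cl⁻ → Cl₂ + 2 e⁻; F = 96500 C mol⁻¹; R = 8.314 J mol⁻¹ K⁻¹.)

2.07 L

n(Sn) = 17.0 / 118.71 = 0.1432 mol, so n(e⁻) = 2 × 0.1432 = 0.2864 mol.
The cells are in series, so the same 0.2864 mol of electrons passes through the second cell.
2 Cl⁻ → Cl₂ + 2 e⁻ — 2 mol e⁻ per mol Cl₂, so n(Cl₂) = 0.2864/2 = 0.1432 mol.
V = nRT/P = (0.1432 × 8.314 × 301) / (173 × 10³) = 0.00207 m³ = 2.07 L.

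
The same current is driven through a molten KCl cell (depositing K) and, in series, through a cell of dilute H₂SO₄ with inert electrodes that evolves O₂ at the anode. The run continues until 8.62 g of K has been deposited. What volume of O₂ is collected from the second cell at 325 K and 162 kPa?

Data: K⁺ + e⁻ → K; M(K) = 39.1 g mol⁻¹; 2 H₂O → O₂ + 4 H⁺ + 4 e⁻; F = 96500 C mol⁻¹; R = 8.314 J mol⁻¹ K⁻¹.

n(K) = 8.62 / 39.1 = 0.2205 mol, so n(e⁻) = 1 × 0.2205 = 0.2205 mol.
The cells are in series, so the same 0.2205 mol of electrons passes through the second cell.
2 H₂O → O₂ + 4 H⁺ + 4 e⁻ — 4 mol e⁻ per mol O₂, so n(O₂) = 0.2205/4 = 0.05512 mol.
V = nRT/P = (0.05512 × 8.314 × 325) / (162 × 10³) = 9.19 × 10⁻⁴ m³ = 0.919 L.

0.919 L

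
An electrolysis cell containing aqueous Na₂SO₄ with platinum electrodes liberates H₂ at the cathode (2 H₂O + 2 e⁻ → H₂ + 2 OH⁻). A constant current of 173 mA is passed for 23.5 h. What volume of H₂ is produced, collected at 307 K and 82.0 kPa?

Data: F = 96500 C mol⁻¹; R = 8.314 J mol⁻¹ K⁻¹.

2.36 L

Q = I·t = 0.1730 A × 84600 s = 14640 C.
n(e⁻) = Q/F = 14640 / 96500 = 0.1517 mol.
2 electrons are transferred per H₂ molecule, so n(H₂) = 0.1517 / 2 = 0.07583 mol.
V = nRT/P = (0.07583 × 8.314 × 307) / (82.0 × 10³ Pa) = 0.00236 m³ = 2.36 L.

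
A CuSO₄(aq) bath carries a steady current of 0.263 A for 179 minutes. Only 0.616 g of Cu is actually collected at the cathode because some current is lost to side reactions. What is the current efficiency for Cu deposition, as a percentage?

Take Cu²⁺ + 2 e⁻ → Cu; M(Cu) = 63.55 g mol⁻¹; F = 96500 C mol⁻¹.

Q = I·t = 0.2630 × 10740 = 2825 C; n(e⁻) = 2825/96500 = 0.02927 mol.
Theoretical n(Cu) = n(e⁻)/2 = 0.01464 mol, i.e. m_theo = 0.01464 × 63.55 = 0.9301 g.
Efficiency = m_actual / m_theo = 0.616 / 0.9301 = 66.2 %.

66.2 %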